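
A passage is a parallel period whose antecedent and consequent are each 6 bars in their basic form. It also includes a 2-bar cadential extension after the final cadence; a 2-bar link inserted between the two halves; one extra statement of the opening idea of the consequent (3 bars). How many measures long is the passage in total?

Basic parallel period: 6 + 6 = 12 bars.
12 (basic form) + 2 (cadential extension) + 2 (link) + 3 (extra statement) = 19.

19 measures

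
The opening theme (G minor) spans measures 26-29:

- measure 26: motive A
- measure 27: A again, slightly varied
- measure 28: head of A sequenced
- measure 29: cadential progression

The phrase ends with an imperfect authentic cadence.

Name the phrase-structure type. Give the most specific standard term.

Basic idea (measure 26) + its repetition (m. 27) form the presentation; fragmentation and cadence (mm. 28–29) form the continuation — the 4-bar whole is a sentence.

sentence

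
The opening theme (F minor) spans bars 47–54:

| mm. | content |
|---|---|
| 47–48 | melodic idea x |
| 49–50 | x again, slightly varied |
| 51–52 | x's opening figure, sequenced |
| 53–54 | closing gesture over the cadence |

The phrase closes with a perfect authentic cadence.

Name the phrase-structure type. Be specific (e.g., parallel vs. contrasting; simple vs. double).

sentence

Basic idea (mm. 47–48) + its repetition (bars 49–50) form the presentation; fragmentation and cadence (mm. 51–54) form the continuation — the 8-bar whole is a sentence.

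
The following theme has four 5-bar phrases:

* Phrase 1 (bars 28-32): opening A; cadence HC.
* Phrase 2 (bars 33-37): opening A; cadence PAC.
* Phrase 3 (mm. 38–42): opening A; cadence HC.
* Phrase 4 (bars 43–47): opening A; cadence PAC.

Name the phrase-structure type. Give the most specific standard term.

The cadence pattern HC–PAC–HC–PAC is weak–strong twice, and phrases 3–4 restate phrases 1–2: a period heard twice, not a double period (which would end weakly at phrase 2).

repeated period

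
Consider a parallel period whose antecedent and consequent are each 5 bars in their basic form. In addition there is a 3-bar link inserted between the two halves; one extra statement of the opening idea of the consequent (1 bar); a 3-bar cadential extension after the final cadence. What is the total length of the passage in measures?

Basic parallel period: 5 + 5 = 10 bars.
10 (basic form) + 3 (link) + 1 (extra statement) + 3 (cadential extension) = 17.

17 measures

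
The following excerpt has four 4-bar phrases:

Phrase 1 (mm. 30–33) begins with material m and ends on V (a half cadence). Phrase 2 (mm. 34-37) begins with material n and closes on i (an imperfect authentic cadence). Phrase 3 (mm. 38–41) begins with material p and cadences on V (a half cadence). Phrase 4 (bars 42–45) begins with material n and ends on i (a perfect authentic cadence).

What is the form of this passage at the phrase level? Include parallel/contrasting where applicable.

contrasting double period

Four phrases in two halves: the first half (mm. 30-37) ends with an imperfect authentic cadence, the second (mm. 38–45) with a perfect authentic cadence — a large antecedent–consequent pair, i.e. a double period.
Phrase 3 begins with different material from phrase 1, making it contrasting.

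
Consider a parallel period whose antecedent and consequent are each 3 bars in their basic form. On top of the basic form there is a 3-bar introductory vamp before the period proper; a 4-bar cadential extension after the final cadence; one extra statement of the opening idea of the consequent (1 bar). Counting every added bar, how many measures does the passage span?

14 measures

Basic parallel period: 3 + 3 = 6 bars.
6 (basic form) + 3 (introduction) + 4 (cadential extension) + 1 (extra statement) = 14.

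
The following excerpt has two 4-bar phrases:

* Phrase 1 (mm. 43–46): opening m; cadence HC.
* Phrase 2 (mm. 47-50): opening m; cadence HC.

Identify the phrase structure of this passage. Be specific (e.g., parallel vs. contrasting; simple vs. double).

repeated phrase

Both phrases have the same opening (m) and the same cadence (half cadence): the second is a restatement, not a consequent, so this is a repeated phrase rather than a period.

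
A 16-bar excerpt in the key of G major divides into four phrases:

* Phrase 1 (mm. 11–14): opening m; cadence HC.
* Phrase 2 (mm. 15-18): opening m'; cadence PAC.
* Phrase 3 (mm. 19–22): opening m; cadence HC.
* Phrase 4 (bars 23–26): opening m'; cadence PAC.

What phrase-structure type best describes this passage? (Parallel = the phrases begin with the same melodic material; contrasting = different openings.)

repeated period

The cadence pattern HC–PAC–HC–PAC is weak–strong twice, and phrases 3–4 restate phrases 1–2: a period heard twice, not a double period (which would end weakly at phrase 2).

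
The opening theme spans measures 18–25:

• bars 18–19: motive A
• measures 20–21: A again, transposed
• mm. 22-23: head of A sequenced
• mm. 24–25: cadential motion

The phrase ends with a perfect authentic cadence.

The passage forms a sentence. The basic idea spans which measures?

The presentation of a sentence is the basic idea (mm. 18-19) plus its repetition (bars 20–21); the basic idea is therefore bars 18–19.

measures 18–19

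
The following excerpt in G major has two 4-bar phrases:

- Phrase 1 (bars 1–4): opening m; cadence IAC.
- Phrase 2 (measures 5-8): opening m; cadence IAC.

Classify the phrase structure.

Both phrases have the same opening (m) and the same cadence (imperfect authentic cadence): the second is a restatement, not a consequent, so this is a repeated phrase rather than a period.

repeated phrase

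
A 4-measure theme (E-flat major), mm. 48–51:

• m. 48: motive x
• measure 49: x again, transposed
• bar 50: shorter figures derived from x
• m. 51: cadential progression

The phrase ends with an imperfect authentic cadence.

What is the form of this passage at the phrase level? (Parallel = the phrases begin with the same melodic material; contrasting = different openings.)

Basic idea (m. 48) + its repetition (m. 49) form the presentation; fragmentation and cadence (measures 50-51) form the continuation — the 4-bar whole is a sentence.

sentence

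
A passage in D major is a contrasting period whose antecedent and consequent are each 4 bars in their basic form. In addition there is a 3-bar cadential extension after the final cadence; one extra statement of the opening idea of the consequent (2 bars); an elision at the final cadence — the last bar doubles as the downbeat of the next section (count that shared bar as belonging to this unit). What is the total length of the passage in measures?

Basic contrasting period: 4 + 4 = 8 bars.
8 (basic form) + 3 (cadential extension) + 2 (extra statement) = 13.
The elision shares a bar with the next section but does not change this unit's count.

13 measures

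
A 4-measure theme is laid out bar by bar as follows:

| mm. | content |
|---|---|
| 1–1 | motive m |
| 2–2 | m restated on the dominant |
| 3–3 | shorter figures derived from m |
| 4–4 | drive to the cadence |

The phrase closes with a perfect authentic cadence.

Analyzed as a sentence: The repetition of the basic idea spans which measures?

measures 2–2

The presentation of a sentence is the basic idea (m. 1) plus its repetition (bar 2); the repetition of the basic idea is therefore measure 2.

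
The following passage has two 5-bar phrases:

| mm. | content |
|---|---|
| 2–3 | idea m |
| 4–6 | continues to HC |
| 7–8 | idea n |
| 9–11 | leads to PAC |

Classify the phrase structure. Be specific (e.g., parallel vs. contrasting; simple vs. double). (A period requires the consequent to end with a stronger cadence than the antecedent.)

Phrase 1 ends with a half cadence (weaker) and phrase 2 with a perfect authentic cadence (stronger): antecedent + consequent = a period.
The two phrases open with different material (m / n), so the period is contrasting.

contrasting period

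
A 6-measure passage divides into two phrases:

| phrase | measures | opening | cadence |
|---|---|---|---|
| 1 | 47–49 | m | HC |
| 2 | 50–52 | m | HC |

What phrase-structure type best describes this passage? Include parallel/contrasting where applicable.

repeated phrase

Both phrases have the same opening (m) and the same cadence (half cadence): the second is a restatement, not a consequent, so this is a repeated phrase rather than a period.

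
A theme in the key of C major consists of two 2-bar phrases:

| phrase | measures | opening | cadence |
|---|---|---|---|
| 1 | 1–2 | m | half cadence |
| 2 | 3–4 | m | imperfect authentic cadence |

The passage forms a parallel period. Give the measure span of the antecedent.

The antecedent is the phrase ending with the weaker cadence (half cadence, phrase 1) and the consequent the one ending more conclusively (imperfect authentic cadence, phrase 2); the antecedent is mm. 1-2.

measures 1–2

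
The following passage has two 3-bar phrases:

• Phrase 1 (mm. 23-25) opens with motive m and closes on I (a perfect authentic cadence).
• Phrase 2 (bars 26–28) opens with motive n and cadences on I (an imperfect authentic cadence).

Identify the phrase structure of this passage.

The second phrase closes with an imperfect authentic cadence, which is not stronger than the first phrase's perfect authentic cadence; without a weak→strong cadential pair there is no antecedent–consequent relationship, so this is a phrase group rather than a period.

phrase group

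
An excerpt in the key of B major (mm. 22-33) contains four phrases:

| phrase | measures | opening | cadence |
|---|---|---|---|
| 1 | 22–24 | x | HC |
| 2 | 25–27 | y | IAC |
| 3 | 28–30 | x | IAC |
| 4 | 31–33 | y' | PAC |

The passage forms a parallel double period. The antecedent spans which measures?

measures 22–27

In a double period the four phrases pair into a large antecedent (phrases 1–2, ending imperfect authentic cadence) and a large consequent (phrases 3–4, ending perfect authentic cadence). The antecedent spans bars 22–27.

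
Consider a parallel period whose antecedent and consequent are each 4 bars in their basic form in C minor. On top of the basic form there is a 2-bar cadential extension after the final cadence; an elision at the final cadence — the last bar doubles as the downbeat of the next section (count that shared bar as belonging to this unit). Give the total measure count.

10 measures

Basic parallel period: 4 + 4 = 8 bars.
8 (basic form) + 2 (cadential extension) = 10.
The elision shares a bar with the next section but does not change this unit's count.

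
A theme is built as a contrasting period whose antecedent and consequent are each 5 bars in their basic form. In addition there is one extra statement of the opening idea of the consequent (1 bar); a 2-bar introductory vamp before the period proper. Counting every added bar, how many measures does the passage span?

Basic contrasting period: 5 + 5 = 10 bars.
10 (basic form) + 1 (extra statement) + 2 (introduction) = 13.

13 measures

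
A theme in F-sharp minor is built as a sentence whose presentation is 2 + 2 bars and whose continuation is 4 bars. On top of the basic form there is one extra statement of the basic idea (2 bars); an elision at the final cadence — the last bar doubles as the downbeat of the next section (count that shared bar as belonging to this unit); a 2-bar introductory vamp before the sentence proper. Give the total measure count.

12 measures

Basic sentence: 2 + 2 + 4 = 8 bars.
8 (basic form) + 2 (extra statement) + 2 (introduction) = 12.
The elision shares a bar with the next section but does not change this unit's count.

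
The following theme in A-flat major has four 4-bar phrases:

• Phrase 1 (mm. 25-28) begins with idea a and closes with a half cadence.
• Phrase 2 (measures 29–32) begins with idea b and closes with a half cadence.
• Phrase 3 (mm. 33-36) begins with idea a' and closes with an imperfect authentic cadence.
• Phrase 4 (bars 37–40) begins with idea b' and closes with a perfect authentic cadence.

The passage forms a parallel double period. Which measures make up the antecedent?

In a double period the four phrases pair into a large antecedent (phrases 1–2, ending half cadence) and a large consequent (phrases 3–4, ending perfect authentic cadence). The antecedent spans measures 25–32.

measures 25–32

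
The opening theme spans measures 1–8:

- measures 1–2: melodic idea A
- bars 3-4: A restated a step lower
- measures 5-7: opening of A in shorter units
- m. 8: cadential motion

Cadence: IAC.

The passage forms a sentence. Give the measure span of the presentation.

measures 1–4

The presentation of a sentence is the basic idea (mm. 1–2) plus its repetition (mm. 3–4); the presentation is therefore mm. 1–4.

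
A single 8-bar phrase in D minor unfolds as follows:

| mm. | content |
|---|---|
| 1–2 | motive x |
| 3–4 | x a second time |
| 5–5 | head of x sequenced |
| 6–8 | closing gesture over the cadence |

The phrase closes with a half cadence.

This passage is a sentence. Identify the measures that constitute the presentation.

measures 1–4

The presentation of a sentence is the basic idea (mm. 1–2) plus its repetition (mm. 3-4); the presentation is therefore measures 1-4.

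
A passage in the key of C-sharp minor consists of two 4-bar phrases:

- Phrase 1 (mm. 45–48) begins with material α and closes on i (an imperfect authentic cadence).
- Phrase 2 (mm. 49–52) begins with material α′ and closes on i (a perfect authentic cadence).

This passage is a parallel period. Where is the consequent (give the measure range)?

measures 49–52

The antecedent is the phrase ending with the weaker cadence (imperfect authentic cadence, phrase 1) and the consequent the one ending more conclusively (perfect authentic cadence, phrase 2); the consequent is mm. 49–52.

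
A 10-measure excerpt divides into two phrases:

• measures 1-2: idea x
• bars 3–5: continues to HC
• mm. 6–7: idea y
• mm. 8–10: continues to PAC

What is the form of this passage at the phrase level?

Phrase 1 ends with a half cadence (weaker) and phrase 2 with a perfect authentic cadence (stronger): antecedent + consequent = a period.
The two phrases open with different material (x / y), so the period is contrasting.

contrasting period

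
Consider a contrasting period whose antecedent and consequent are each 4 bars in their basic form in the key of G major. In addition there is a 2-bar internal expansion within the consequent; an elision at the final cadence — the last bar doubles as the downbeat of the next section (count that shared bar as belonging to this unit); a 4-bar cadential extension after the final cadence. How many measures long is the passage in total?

14 measures

Basic contrasting period: 4 + 4 = 8 bars.
8 (basic form) + 2 (internal expansion) + 4 (cadential extension) = 14.
The elision shares a bar with the next section but does not change this unit's count.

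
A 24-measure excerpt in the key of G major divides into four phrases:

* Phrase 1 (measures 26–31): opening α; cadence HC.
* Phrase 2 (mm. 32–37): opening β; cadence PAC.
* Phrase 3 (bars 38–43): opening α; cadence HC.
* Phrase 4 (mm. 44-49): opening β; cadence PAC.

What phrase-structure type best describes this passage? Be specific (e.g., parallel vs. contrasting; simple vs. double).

repeated period

The cadence pattern HC–PAC–HC–PAC is weak–strong twice, and phrases 3–4 restate phrases 1–2: a period heard twice, not a double period (which would end weakly at phrase 2).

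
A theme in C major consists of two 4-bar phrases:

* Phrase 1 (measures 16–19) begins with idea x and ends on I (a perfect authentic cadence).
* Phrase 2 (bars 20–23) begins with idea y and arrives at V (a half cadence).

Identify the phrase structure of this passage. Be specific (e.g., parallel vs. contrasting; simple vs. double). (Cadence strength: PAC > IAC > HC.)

phrase group

The second phrase closes with a half cadence, which is not stronger than the first phrase's perfect authentic cadence; without a weak→strong cadential pair there is no antecedent–consequent relationship, so this is a phrase group rather than a period.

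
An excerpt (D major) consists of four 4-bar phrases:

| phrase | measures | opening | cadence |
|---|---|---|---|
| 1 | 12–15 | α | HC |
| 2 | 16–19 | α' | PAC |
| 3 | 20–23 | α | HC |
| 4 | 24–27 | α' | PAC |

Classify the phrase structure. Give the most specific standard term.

The cadence pattern HC–PAC–HC–PAC is weak–strong twice, and phrases 3–4 restate phrases 1–2: a period heard twice, not a double period (which would end weakly at phrase 2).

repeated period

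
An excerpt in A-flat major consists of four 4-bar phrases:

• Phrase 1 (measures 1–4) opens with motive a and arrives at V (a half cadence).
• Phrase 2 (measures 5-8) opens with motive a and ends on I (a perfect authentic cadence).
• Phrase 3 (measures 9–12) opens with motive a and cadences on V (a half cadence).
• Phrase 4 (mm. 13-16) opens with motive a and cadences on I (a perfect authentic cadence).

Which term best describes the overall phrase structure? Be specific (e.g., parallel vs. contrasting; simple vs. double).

The cadence pattern HC–PAC–HC–PAC is weak–strong twice, and phrases 3–4 restate phrases 1–2: a period heard twice, not a double period (which would end weakly at phrase 2).

repeated period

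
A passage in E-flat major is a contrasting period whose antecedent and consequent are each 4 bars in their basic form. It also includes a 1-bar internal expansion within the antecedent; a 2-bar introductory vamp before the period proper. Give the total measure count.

Basic contrasting period: 4 + 4 = 8 bars.
8 (basic form) + 1 (internal expansion) + 2 (introduction) = 11.

11 measures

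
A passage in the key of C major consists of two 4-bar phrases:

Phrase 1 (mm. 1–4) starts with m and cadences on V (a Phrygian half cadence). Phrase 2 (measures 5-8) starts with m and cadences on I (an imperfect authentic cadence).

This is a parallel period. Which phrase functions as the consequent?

The phrase ending with the weaker cadence (Phrygian half cadence) is the antecedent; the one ending more conclusively (imperfect authentic cadence) is the consequent. The consequent is phrase 2.

phrase 2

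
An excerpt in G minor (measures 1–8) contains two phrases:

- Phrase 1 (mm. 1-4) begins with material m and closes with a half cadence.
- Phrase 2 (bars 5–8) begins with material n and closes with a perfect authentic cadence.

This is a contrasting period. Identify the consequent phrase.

The phrase ending with the weaker cadence (half cadence) is the antecedent; the one ending more conclusively (perfect authentic cadence) is the consequent. The consequent is phrase 2.

phrase 2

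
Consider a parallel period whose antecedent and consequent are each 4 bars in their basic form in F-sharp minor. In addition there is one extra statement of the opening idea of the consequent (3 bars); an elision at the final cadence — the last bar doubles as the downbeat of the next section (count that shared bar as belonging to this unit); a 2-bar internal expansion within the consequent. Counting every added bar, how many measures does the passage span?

Basic parallel period: 4 + 4 = 8 bars.
8 (basic form) + 3 (extra statement) + 2 (internal expansion) = 13.
The elision shares a bar with the next section but does not change this unit's count.

13 measures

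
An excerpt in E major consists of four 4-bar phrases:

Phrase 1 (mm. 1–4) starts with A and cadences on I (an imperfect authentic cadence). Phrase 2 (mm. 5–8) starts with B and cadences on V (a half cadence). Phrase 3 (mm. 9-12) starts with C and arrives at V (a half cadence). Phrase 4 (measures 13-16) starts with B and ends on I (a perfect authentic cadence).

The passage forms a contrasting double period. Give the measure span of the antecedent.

measures 1–8

In a double period the first pair of phrases (ending half cadence) is the large antecedent and the second pair (ending perfect authentic cadence) is the large consequent; the antecedent is measures 1–8.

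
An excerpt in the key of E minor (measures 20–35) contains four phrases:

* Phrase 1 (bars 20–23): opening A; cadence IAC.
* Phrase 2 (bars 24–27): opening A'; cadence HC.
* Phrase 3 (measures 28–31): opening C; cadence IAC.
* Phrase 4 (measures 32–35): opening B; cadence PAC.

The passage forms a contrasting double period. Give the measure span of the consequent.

measures 28–35

In a double period the four phrases pair into a large antecedent (phrases 1–2, ending half cadence) and a large consequent (phrases 3–4, ending perfect authentic cadence). The consequent spans bars 28–35.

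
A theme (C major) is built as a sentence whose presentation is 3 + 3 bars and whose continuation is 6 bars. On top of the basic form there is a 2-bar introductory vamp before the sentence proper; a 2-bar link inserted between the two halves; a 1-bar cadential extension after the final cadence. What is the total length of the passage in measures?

17 measures

Basic sentence: 3 + 3 + 6 = 12 bars.
12 (basic form) + 2 (introduction) + 2 (link) + 1 (cadential extension) = 17.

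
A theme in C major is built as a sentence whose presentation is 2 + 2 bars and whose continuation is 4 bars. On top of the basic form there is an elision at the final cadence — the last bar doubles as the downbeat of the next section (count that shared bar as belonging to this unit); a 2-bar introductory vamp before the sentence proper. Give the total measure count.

10 measures

Basic sentence: 2 + 2 + 4 = 8 bars.
8 (basic form) + 2 (introduction) = 10.
The elision shares a bar with the next section but does not change this unit's count.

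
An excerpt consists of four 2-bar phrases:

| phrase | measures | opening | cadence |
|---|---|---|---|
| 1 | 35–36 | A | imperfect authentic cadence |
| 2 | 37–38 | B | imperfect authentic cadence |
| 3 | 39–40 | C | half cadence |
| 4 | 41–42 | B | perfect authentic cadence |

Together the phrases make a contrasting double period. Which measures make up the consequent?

measures 39–42

In a double period the first pair of phrases (ending imperfect authentic cadence) is the large antecedent and the second pair (ending perfect authentic cadence) is the large consequent; the consequent is measures 39–42.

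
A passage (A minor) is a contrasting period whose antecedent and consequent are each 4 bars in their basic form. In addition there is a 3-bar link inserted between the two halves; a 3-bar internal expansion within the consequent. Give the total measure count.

14 measures

Basic contrasting period: 4 + 4 = 8 bars.
8 (basic form) + 3 (link) + 3 (internal expansion) = 14.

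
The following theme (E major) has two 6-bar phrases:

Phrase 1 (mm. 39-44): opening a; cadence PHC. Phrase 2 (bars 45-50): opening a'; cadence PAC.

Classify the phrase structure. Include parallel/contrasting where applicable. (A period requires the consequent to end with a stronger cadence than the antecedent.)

parallel period

Phrase 1 ends with a Phrygian half cadence (weaker) and phrase 2 with a perfect authentic cadence (stronger): antecedent + consequent = a period.
The two phrases open with the same material (a / a'), so the period is parallel.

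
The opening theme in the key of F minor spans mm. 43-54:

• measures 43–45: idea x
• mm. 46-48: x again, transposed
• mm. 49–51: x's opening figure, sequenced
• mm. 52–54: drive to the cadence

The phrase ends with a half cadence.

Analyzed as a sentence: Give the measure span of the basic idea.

The presentation of a sentence is the basic idea (mm. 43–45) plus its repetition (bars 46–48); the basic idea is therefore mm. 43–45.

measures 43–45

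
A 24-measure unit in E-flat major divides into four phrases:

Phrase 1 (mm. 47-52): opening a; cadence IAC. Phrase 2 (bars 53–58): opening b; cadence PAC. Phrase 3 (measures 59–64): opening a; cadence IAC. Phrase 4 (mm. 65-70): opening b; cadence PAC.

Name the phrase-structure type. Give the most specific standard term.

repeated period

The cadence pattern IAC–PAC–IAC–PAC is weak–strong twice, and phrases 3–4 restate phrases 1–2: a period heard twice, not a double period (which would end weakly at phrase 2).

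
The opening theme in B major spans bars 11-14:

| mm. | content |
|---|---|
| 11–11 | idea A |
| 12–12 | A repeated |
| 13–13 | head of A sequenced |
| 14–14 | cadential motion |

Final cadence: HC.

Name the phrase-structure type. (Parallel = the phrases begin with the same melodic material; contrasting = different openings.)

sentence

Basic idea (measure 11) + its repetition (m. 12) form the presentation; fragmentation and cadence (mm. 13-14) form the continuation — the 4-bar whole is a sentence.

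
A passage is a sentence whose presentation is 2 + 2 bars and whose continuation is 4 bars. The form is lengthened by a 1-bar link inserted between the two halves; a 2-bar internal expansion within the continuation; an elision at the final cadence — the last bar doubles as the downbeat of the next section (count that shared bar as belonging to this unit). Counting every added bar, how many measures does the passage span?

11 measures

Basic sentence: 2 + 2 + 4 = 8 bars.
8 (basic form) + 1 (link) + 2 (internal expansion) = 11.
The elision shares a bar with the next section but does not change this unit's count.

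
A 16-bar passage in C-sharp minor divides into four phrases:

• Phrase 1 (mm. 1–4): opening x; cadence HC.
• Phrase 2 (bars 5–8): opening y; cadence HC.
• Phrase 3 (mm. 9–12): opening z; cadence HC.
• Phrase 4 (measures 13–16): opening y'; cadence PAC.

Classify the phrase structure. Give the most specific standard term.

Four phrases in two halves: the first half (measures 1–8) ends with a half cadence, the second (bars 9–16) with a perfect authentic cadence — a large antecedent–consequent pair, i.e. a double period.
Phrase 3 begins with different material from phrase 1, making it contrasting.

contrasting double period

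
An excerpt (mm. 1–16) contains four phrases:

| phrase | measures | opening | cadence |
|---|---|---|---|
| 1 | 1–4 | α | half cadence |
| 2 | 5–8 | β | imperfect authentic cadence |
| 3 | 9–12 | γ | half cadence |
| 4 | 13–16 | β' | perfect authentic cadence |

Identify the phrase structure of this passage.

contrasting double period

Four phrases in two halves: the first half (mm. 1–8) ends with an imperfect authentic cadence, the second (bars 9–16) with a perfect authentic cadence — a large antecedent–consequent pair, i.e. a double period.
Phrase 3 begins with different material from phrase 1, making it contrasting.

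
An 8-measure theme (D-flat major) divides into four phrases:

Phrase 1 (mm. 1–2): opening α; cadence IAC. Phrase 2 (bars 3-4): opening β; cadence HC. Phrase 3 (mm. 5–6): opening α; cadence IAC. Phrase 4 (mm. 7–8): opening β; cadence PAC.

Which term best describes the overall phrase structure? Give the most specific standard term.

parallel double period

Four phrases in two halves: the first half (bars 1–4) ends with a half cadence, the second (mm. 5-8) with a perfect authentic cadence — a large antecedent–consequent pair, i.e. a double period.
Phrase 3 begins with the same material as phrase 1, making it parallel.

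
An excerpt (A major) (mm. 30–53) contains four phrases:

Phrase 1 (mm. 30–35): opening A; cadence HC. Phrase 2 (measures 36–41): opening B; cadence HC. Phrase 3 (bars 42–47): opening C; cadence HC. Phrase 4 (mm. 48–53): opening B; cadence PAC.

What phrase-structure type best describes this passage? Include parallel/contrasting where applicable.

Four phrases in two halves: the first half (mm. 30–41) ends with a half cadence, the second (measures 42–53) with a perfect authentic cadence — a large antecedent–consequent pair, i.e. a double period.
Phrase 3 begins with different material from phrase 1, making it contrasting.

contrasting double period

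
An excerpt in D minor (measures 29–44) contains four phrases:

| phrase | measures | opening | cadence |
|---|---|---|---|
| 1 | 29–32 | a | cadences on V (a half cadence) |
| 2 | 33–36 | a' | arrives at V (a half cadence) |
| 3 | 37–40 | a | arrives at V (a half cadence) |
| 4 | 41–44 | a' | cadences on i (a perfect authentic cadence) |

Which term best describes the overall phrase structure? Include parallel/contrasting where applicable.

parallel double period

Four phrases in two halves: the first half (mm. 29-36) ends with a half cadence, the second (measures 37-44) with a perfect authentic cadence — a large antecedent–consequent pair, i.e. a double period.
Phrase 3 begins with the same material as phrase 1, making it parallel.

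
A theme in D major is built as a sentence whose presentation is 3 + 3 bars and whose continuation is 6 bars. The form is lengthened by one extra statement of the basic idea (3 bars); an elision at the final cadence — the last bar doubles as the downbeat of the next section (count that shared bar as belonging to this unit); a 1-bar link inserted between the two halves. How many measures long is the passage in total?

Basic sentence: 3 + 3 + 6 = 12 bars.
12 (basic form) + 3 (extra statement) + 1 (link) = 16.
The elision shares a bar with the next section but does not change this unit's count.

16 measures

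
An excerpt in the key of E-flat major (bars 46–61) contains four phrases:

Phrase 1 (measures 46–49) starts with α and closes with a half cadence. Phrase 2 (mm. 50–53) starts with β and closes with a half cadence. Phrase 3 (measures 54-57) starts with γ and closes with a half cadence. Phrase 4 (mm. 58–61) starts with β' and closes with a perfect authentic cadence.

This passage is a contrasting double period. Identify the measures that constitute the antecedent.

measures 46–53

In a double period the four phrases pair into a large antecedent (phrases 1–2, ending half cadence) and a large consequent (phrases 3–4, ending perfect authentic cadence). The antecedent spans mm. 46–53.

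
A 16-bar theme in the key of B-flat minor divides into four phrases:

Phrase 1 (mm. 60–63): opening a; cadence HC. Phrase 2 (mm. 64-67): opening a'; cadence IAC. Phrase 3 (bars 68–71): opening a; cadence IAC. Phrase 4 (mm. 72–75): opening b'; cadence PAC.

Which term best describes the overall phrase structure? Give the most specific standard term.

Four phrases in two halves: the first half (bars 60–67) ends with an imperfect authentic cadence, the second (measures 68–75) with a perfect authentic cadence — a large antecedent–consequent pair, i.e. a double period.
Phrase 3 begins with the same material as phrase 1, making it parallel.

parallel double period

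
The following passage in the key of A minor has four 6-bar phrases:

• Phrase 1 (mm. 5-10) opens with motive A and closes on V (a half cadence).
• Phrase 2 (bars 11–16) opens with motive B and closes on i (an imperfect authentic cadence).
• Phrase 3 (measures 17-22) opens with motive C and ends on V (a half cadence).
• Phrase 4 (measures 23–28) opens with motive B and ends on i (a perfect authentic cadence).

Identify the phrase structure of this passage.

contrasting double period

Four phrases in two halves: the first half (bars 5-16) ends with an imperfect authentic cadence, the second (bars 17–28) with a perfect authentic cadence — a large antecedent–consequent pair, i.e. a double period.
Phrase 3 begins with different material from phrase 1, making it contrasting.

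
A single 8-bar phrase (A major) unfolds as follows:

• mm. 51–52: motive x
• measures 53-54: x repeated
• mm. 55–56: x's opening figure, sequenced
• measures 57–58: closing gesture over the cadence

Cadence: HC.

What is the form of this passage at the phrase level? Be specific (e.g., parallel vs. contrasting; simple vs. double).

sentence

Basic idea (measures 51-52) + its repetition (mm. 53-54) form the presentation; fragmentation and cadence (mm. 55–58) form the continuation — the 8-bar whole is a sentence.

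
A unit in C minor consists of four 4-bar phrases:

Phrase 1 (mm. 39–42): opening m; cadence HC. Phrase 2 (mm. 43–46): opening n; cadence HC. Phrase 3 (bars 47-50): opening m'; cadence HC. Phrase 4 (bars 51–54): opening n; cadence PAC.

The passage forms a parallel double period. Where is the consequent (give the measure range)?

In a double period the four phrases pair into a large antecedent (phrases 1–2, ending half cadence) and a large consequent (phrases 3–4, ending perfect authentic cadence). The consequent spans mm. 47-54.

measures 47–54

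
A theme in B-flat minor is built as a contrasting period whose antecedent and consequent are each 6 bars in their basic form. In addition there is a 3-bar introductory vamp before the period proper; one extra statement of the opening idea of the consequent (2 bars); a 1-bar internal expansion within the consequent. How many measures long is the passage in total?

18 measures

Basic contrasting period: 6 + 6 = 12 bars.
12 (basic form) + 3 (introduction) + 2 (extra statement) + 1 (internal expansion) = 18.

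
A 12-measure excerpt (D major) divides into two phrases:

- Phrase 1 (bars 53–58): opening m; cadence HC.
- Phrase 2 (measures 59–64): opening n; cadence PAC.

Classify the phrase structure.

Phrase 1 ends with a half cadence (weaker) and phrase 2 with a perfect authentic cadence (stronger): antecedent + consequent = a period.
The two phrases open with different material (m / n), so the period is contrasting.

contrasting period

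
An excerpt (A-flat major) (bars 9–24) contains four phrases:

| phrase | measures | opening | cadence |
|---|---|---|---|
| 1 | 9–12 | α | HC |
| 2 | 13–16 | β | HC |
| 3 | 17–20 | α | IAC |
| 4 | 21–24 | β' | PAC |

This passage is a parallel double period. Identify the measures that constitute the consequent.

In a double period the four phrases pair into a large antecedent (phrases 1–2, ending half cadence) and a large consequent (phrases 3–4, ending perfect authentic cadence). The consequent spans measures 17-24.

measures 17–24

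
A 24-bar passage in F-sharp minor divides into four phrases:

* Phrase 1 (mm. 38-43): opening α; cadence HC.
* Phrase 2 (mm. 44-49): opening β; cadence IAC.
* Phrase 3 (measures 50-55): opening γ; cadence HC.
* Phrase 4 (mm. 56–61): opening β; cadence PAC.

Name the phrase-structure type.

Four phrases in two halves: the first half (mm. 38–49) ends with an imperfect authentic cadence, the second (measures 50–61) with a perfect authentic cadence — a large antecedent–consequent pair, i.e. a double period.
Phrase 3 begins with different material from phrase 1, making it contrasting.

contrasting double period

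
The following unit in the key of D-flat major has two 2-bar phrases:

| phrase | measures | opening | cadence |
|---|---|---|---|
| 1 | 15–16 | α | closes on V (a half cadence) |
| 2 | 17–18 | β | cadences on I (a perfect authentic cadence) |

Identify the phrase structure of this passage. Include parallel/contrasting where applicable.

contrasting period

Phrase 1 ends with a half cadence (weaker) and phrase 2 with a perfect authentic cadence (stronger): antecedent + consequent = a period.
The two phrases open with different material (α / β), so the period is contrasting.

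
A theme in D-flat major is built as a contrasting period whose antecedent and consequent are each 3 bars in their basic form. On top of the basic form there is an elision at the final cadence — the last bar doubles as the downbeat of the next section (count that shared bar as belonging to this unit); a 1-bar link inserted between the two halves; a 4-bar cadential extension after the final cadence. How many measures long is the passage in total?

Basic contrasting period: 3 + 3 = 6 bars.
6 (basic form) + 1 (link) + 4 (cadential extension) = 11.
The elision shares a bar with the next section but does not change this unit's count.

11 measures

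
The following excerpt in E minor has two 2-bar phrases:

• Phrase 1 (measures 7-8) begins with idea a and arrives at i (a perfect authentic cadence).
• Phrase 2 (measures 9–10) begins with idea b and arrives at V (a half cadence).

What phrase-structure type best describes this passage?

phrase group

The second phrase closes with a half cadence, which is not stronger than the first phrase's perfect authentic cadence; without a weak→strong cadential pair there is no antecedent–consequent relationship, so this is a phrase group rather than a period.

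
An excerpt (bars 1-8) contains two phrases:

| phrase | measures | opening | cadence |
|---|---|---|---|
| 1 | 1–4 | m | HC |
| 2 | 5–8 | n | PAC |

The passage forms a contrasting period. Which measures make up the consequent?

The phrase ending with the weaker cadence (half cadence) is the antecedent; the one ending more conclusively (perfect authentic cadence) is the consequent. The consequent is measures 5–8.

measures 5–8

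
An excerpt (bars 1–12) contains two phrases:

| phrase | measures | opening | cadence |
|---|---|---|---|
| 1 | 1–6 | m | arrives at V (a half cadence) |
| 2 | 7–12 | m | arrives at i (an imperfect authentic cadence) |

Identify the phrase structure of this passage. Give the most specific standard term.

Phrase 1 ends with a half cadence (weaker) and phrase 2 with an imperfect authentic cadence (stronger): antecedent + consequent = a period.
The two phrases open with the same material (m / m), so the period is parallel.

parallel period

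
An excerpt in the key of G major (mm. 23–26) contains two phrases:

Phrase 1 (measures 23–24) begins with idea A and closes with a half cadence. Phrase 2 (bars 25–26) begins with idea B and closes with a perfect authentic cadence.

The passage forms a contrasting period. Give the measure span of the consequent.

The phrase ending with the weaker cadence (half cadence) is the antecedent; the one ending more conclusively (perfect authentic cadence) is the consequent. The consequent is measures 25–26.

measures 25–26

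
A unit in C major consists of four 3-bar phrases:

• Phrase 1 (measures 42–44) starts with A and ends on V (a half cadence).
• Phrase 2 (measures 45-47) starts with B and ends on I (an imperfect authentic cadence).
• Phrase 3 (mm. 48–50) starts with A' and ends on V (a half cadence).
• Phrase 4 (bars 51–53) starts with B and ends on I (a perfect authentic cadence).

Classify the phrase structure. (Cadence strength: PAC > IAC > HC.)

parallel double period

Four phrases in two halves: the first half (mm. 42–47) ends with an imperfect authentic cadence, the second (mm. 48–53) with a perfect authentic cadence — a large antecedent–consequent pair, i.e. a double period.
Phrase 3 begins with the same material as phrase 1, making it parallel.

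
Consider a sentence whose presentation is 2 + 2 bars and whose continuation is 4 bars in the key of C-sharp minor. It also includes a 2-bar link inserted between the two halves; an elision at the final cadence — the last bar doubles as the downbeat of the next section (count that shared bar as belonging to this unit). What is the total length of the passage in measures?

Basic sentence: 2 + 2 + 4 = 8 bars.
8 (basic form) + 2 (link) = 10.
The elision shares a bar with the next section but does not change this unit's count.

10 measures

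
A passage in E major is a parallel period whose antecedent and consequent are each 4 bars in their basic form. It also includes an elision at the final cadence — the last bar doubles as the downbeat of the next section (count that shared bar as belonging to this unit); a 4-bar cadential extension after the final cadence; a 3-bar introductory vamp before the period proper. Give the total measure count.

15 measures

Basic parallel period: 4 + 4 = 8 bars.
8 (basic form) + 4 (cadential extension) + 3 (introduction) = 15.
The elision shares a bar with the next section but does not change this unit's count.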